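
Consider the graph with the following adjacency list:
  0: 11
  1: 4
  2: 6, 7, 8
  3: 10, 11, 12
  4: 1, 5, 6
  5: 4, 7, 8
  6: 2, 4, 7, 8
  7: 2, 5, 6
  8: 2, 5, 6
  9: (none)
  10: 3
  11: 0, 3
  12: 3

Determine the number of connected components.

9 is isolated — a component by itself.
Starting from 0 we can reach 0, 3, 10, 11, 12. That is one component of size 5.
Starting from 1 we can reach 1, 2, 4, 5, 6, 7, 8. That is one component of size 7.
Total: 3 components.

3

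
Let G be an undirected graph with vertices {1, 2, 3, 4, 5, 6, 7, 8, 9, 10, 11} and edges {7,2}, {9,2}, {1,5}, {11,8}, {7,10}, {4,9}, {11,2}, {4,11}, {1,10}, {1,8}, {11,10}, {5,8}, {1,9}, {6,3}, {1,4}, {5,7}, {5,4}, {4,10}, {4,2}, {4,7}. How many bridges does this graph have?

The edges on the cycle 1-5-7-4-1 are not bridges since each lies on that cycle.
But removing 6—3 disconnects 6 from 3 — this is a bridge.

1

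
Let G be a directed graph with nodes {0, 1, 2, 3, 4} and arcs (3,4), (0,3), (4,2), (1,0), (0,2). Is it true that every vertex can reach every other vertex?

No

There is no directed path from 4 to 3, so the graph is not strongly connected.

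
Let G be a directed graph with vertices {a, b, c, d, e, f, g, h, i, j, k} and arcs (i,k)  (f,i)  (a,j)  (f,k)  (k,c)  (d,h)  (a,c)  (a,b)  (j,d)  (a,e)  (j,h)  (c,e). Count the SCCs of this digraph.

11

{j} is an SCC by itself.
{g} is an SCC by itself.
{d} is an SCC by itself.
{e} is an SCC by itself.
{c} is an SCC by itself.
(and 6 more singleton SCCs)
That gives 11 strongly connected components.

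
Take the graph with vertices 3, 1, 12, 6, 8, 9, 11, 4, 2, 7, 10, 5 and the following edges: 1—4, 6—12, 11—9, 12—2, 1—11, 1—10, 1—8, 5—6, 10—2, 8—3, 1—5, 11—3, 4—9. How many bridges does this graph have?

The edges on the cycle 1-8-3-11-1 are not bridges since each lies on that cycle.
Every edge lies on some cycle, so there are no bridges.

0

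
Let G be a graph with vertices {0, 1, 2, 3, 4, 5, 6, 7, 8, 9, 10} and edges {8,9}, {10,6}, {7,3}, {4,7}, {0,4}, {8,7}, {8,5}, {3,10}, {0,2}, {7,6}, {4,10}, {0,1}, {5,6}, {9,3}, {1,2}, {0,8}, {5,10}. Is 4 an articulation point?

Deleting 4 leaves 1 component (was 1) (its neighbors 0, 7, 10 remain connected to each other), so 4 is not a cut vertex.

No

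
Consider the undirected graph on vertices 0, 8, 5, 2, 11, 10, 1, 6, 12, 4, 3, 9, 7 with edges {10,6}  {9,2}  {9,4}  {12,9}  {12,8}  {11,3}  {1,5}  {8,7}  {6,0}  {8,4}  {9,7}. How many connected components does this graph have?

Starting from 1 we can reach 1, 5. That is one component of size 2.
Starting from 3 we can reach 3, 11. That is one component of size 2.
Starting from 0 we can reach 0, 6, 10. That is one component of size 3.
Starting from 2 we can reach 2, 4, 7, 8, 9, 12. That is one component of size 6.
Total: 4 components.

4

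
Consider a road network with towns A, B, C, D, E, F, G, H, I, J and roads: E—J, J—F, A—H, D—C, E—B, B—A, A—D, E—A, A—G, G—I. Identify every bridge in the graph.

A-D, A-G, A-H, C-D, E-J, F-J, G-I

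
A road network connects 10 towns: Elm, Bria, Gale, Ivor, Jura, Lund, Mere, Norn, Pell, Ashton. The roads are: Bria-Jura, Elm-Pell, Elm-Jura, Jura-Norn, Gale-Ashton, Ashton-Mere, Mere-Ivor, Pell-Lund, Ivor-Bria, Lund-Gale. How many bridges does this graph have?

1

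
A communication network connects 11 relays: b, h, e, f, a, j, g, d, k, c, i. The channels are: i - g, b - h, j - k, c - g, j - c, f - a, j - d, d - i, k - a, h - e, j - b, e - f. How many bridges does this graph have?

The edges on the cycle j-d-i-g-c-j are not bridges since each lies on that cycle.
Every edge lies on some cycle, so there are no bridges.

0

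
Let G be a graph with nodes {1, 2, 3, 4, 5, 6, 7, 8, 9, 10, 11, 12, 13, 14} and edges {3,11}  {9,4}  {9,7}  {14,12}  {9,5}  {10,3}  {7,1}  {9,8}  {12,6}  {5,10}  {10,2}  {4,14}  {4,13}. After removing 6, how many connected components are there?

1

With 6 gone, the remaining components are: {1, 2, 3, 4, 5, 7, 8, 9, 10, 11, 12, 13, 14}.
That is 1 component.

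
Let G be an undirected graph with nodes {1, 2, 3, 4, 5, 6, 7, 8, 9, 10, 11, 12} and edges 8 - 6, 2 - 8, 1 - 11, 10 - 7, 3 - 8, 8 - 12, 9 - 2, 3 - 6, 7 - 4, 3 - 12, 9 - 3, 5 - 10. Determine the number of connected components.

Starting from 1 we can reach 1, 11. That is one component of size 2.
Starting from 4 we can reach 4, 5, 7, 10. That is one component of size 4.
Starting from 2 we can reach 2, 3, 6, 8, 9, 12. That is one component of size 6.
Total: 3 components.

3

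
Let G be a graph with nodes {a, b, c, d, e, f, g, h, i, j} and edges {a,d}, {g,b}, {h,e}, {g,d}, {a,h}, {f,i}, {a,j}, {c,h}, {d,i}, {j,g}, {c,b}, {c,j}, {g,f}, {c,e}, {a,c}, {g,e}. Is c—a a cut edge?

No

After removing c—a, the path c-j-a still connects them, so the edge is not a bridge.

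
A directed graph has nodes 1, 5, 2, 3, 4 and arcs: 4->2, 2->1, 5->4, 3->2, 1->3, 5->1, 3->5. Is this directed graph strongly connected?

Yes

From 2 we can reach every vertex (1, 2, 3, 4, 5), and every vertex can reach 2 (1, 2, 3, 4, 5). So the whole graph is one strongly connected component.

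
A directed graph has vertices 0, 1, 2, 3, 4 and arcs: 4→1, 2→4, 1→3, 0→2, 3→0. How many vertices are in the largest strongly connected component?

{0, 1, 2, 3, 4} are all mutually reachable — one SCC of size 5.
The largest has 5 vertices.

5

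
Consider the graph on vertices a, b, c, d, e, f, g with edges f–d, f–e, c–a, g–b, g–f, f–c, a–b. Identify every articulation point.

f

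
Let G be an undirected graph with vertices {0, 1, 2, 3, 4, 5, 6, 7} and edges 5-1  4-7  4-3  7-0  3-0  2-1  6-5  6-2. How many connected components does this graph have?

2

Starting from 1 we can reach 1, 2, 5, 6. That is one component of size 4.
Starting from 0 we can reach 0, 3, 4, 7. That is one component of size 4.
Total: 2 components.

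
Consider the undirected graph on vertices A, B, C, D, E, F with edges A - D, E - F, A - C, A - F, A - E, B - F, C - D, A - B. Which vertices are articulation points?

A

Removing A increases the component count from 1 to 2, so A is a cut vertex.
By contrast removing B leaves 1 component; it is not a cut vertex. No other vertex is a cut vertex either.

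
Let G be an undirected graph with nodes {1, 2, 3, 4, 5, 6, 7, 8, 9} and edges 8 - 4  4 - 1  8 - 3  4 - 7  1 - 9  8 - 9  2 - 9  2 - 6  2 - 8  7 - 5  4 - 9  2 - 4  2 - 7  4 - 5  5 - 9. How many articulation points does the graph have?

Removing 2 increases the component count from 1 to 2, so 2 is a cut vertex.
Removing 8 increases the component count from 1 to 2, so 8 is a cut vertex.
By contrast removing 3 leaves 1 component; it is not a cut vertex. No other vertex is a cut vertex either.

2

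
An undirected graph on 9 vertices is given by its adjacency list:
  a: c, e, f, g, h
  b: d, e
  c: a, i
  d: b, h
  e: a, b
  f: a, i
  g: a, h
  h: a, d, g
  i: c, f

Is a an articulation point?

Deleting a raises the number of components from 1 to 2, so a is a cut vertex.

Yes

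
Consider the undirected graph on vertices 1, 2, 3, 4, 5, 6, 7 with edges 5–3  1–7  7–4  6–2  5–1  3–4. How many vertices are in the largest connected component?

5

Starting from 2 we can reach 2, 6. That is one component of size 2.
Starting from 1 we can reach 1, 3, 4, 5, 7. That is one component of size 5.
The largest has 5 vertices.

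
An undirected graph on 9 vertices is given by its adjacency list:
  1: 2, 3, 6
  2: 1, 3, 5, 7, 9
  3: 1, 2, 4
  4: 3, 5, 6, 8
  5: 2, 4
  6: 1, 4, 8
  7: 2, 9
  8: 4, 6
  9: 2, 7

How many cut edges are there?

0

The edges on the cycle 2-7-9-2 are not bridges since each lies on that cycle.
Every edge lies on some cycle, so there are no bridges.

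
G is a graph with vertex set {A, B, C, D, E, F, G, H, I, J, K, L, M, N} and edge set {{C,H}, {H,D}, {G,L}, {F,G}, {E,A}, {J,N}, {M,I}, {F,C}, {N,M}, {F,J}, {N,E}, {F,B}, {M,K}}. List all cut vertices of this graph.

C, E, F, G, H, J, M, N

Removing C increases the component count from 1 to 2, so C is a cut vertex.
Removing E increases the component count from 1 to 2, so E is a cut vertex.
Removing F increases the component count from 1 to 4, so F is a cut vertex.
Likewise G, H, J, M, N are cut vertices.
By contrast removing L leaves 1 component; it is not a cut vertex. No other vertex is a cut vertex either.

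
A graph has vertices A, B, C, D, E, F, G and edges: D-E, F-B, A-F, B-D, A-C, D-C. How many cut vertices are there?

1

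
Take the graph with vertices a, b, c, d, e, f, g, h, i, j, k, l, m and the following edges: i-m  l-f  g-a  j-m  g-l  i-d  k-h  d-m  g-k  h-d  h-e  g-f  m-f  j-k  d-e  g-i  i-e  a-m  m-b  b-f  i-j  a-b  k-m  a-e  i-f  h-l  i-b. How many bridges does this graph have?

The edges on the cycle g-a-m-d-i-g are not bridges since each lies on that cycle.
Every edge lies on some cycle, so there are no bridges.

0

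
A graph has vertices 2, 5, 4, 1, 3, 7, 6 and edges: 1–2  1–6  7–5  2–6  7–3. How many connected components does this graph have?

3

4 is isolated — a component by itself.
Starting from 1 we can reach 1, 2, 6. That is one component of size 3.
Starting from 3 we can reach 3, 5, 7. That is one component of size 3.
Total: 3 components.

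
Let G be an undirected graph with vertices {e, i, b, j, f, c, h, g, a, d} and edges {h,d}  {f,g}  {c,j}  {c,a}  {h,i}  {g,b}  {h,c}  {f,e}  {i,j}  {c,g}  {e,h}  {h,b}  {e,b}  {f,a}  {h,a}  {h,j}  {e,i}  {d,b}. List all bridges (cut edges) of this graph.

The edges on the cycle f-e-h-c-g-f are not bridges since each lies on that cycle.
Every edge lies on some cycle, so there are no bridges.

none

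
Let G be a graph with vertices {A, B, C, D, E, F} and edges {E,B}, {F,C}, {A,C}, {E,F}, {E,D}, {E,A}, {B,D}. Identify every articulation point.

E

Removing E increases the component count from 1 to 2, so E is a cut vertex.
By contrast removing C leaves 1 component; it is not a cut vertex. No other vertex is a cut vertex either.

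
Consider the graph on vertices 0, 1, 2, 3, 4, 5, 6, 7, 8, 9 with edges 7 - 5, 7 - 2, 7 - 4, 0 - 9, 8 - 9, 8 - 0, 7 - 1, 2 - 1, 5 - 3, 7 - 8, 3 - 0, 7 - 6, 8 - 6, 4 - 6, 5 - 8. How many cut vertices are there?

1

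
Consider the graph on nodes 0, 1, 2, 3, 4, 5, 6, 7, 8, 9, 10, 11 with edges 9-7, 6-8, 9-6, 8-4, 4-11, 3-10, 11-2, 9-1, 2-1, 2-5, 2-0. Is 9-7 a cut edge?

Yes

Removing 9-7 leaves no path between 9 and 7: the component count goes from 2 to 3. So it is a bridge.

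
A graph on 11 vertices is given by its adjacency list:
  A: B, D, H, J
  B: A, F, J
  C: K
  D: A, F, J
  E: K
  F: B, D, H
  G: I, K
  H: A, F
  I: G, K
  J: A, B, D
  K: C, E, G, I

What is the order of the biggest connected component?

Starting from C we can reach C, E, G, I, K. That is one component of size 5.
Starting from A we can reach A, B, D, F, H, J. That is one component of size 6.
The largest has 6 vertices.

6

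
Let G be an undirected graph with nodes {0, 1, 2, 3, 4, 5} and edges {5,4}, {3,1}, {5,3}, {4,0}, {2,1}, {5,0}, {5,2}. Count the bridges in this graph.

0

The edges on the cycle 5-4-0-5 are not bridges since each lies on that cycle.
Every edge lies on some cycle, so there are no bridges.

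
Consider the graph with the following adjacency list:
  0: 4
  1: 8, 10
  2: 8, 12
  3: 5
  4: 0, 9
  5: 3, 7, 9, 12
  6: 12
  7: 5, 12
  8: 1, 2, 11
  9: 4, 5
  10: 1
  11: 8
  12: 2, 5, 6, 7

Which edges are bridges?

0-4, 1-10, 1-8, 11-8, 12-2, 12-6, 2-8, 3-5, 4-9, 5-9

The edges on the cycle 7-5-12-7 are not bridges since each lies on that cycle.
But removing 9-4 disconnects 9 from 4; removing 11-8 disconnects 11 from 8; removing 12-2 disconnects 12 from 2; removing 4-0 disconnects 4 from 0 — these are bridges.
In total 10 edges are bridges.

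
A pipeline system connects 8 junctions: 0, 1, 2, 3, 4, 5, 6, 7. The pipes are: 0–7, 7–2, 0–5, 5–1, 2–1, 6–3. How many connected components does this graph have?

4 is isolated — a component by itself.
Starting from 3 we can reach 3, 6. That is one component of size 2.
Starting from 0 we can reach 0, 1, 2, 5, 7. That is one component of size 5.
Total: 3 components.

3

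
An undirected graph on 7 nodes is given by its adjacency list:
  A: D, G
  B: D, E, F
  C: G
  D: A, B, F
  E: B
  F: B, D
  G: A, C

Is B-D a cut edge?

No

After removing B-D, the path B-F-D still connects them, so the edge is not a bridge.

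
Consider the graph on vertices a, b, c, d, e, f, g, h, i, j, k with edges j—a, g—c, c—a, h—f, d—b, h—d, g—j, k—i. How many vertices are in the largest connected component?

4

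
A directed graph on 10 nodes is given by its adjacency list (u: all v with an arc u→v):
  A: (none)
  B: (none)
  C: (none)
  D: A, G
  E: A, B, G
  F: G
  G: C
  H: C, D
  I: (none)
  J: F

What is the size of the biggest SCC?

1

{I} is an SCC by itself.
{E} is an SCC by itself.
{A} is an SCC by itself.
{C} is an SCC by itself.
{G} is an SCC by itself.
(and 5 more singleton SCCs)
The largest has 1 vertex.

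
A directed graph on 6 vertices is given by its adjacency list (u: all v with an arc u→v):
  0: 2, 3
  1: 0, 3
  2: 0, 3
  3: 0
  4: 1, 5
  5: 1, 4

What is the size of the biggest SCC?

3

{0, 2, 3} are all mutually reachable — one SCC of size 3.
{4, 5} are all mutually reachable — one SCC of size 2.
{1} is an SCC by itself.
The largest has 3 vertices.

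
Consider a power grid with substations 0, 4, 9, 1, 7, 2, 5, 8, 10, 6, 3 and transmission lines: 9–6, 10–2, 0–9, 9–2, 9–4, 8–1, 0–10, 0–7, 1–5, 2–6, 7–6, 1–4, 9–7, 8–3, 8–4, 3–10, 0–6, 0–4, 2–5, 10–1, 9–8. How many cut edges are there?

The edges on the cycle 10-2-5-1-10 are not bridges since each lies on that cycle.
Every edge lies on some cycle, so there are no bridges.

0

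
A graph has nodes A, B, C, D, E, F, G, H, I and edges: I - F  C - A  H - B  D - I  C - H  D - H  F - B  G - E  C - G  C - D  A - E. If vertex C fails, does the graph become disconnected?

Deleting C raises the number of components from 1 to 2, so C is a cut vertex.

Yes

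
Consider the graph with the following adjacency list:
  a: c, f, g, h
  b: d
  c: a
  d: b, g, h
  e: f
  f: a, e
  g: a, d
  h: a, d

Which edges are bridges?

a-c, a-f, b-d, e-f

The edges on the cycle g-a-h-d-g are not bridges since each lies on that cycle.
But removing a-f disconnects a from f; removing f-e disconnects f from e; removing d-b disconnects d from b; removing a-c disconnects a from c — these are bridges.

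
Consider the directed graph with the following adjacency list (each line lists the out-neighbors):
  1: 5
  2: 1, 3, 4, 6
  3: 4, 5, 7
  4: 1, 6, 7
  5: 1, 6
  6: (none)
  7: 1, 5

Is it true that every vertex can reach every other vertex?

There is no directed path from 5 to 4, so the graph is not strongly connected.

No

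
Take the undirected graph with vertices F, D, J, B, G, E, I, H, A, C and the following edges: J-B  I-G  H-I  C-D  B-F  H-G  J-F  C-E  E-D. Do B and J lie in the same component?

From B we can reach B, F, J, which includes J.

Yes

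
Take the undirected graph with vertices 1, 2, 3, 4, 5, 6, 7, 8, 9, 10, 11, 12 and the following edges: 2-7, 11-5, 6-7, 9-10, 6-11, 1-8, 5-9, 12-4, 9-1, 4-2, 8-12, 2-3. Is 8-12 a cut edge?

After removing 8-12, the path 8-1-9-5-11-6-7-2-4-12 still connects them, so the edge is not a bridge.

No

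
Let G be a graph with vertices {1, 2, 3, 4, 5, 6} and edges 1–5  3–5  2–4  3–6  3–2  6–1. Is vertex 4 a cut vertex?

No

Deleting 4 leaves 1 component (was 1), so 4 is not a cut vertex.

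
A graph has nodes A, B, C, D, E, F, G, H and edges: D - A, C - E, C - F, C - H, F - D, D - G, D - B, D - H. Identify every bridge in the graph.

A-D, B-D, C-E, D-G

The edges on the cycle C-F-D-H-C are not bridges since each lies on that cycle.
But removing C - E disconnects C from E; removing D - B disconnects D from B; removing D - G disconnects D from G; removing D - A disconnects D from A — these are bridges.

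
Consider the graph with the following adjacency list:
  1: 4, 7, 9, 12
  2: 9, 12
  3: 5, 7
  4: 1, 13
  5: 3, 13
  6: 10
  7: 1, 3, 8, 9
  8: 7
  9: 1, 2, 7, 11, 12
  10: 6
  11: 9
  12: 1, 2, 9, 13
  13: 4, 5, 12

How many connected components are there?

2

Starting from 6 we can reach 6, 10. That is one component of size 2.
Starting from 1 we can reach 1, 2, 3, 4, 5, 7, 8, 9, 11, 12, 13. That is one component of size 11.
Total: 2 components.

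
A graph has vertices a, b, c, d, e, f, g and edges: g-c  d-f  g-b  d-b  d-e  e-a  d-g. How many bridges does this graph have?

4

The edges on the cycle d-g-b-d are not bridges since each lies on that cycle.
But removing g-c disconnects g from c; removing e-a disconnects e from a; removing d-e disconnects d from e; removing d-f disconnects d from f — these are bridges.
That makes 4 bridges.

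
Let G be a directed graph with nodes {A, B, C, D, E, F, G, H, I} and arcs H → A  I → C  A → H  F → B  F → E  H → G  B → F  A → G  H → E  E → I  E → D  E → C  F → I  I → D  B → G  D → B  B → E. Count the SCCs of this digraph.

{B, D, E, F, I} are all mutually reachable — one SCC of size 5.
{A, H} are all mutually reachable — one SCC of size 2.
{C} is an SCC by itself.
{G} is an SCC by itself.
That gives 4 strongly connected components.

4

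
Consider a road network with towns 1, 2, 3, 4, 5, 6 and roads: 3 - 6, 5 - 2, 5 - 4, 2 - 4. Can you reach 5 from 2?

From 2 we can reach 2, 4, 5, which includes 5.

Yes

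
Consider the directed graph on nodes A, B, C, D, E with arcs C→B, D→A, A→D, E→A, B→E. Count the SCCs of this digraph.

4

{A, D} are all mutually reachable — one SCC of size 2.
{B} is an SCC by itself.
{E} is an SCC by itself.
{C} is an SCC by itself.
That gives 4 strongly connected components.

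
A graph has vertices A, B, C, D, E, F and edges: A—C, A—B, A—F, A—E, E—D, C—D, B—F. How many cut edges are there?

0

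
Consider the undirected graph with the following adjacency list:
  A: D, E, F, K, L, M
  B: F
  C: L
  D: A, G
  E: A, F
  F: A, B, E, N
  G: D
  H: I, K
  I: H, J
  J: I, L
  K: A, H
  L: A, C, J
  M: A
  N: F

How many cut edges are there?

6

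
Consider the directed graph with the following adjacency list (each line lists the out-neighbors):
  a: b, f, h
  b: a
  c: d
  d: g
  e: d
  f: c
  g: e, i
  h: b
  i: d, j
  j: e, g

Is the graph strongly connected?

No

There is no directed path from j to c, so the graph is not strongly connected.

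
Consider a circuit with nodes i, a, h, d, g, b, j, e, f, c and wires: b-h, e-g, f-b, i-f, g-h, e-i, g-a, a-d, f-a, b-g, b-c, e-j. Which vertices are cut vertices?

a, b, e

Removing a increases the component count from 1 to 2, so a is a cut vertex.
Removing b increases the component count from 1 to 2, so b is a cut vertex.
Removing e increases the component count from 1 to 2, so e is a cut vertex.
By contrast removing g leaves 1 component; it is not a cut vertex. No other vertex is a cut vertex either.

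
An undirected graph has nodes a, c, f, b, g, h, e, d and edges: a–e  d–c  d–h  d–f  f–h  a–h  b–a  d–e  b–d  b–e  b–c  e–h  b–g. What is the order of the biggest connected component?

Starting from a we can reach a, b, c, d, e, f, g, h. That is one component of size 8.
The largest has 8 vertices.

8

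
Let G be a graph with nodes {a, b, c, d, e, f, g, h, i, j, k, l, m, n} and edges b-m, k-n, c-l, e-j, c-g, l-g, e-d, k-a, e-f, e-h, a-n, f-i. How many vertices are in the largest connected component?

6

Starting from b we can reach b, m. That is one component of size 2.
Starting from a we can reach a, k, n. That is one component of size 3.
Starting from c we can reach c, g, l. That is one component of size 3.
Starting from d we can reach d, e, f, h, i, j. That is one component of size 6.
The largest has 6 vertices.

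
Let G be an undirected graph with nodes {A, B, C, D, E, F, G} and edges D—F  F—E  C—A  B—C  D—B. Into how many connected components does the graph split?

2

G is isolated — a component by itself.
Starting from A we can reach A, B, C, D, E, F. That is one component of size 6.
Total: 2 components.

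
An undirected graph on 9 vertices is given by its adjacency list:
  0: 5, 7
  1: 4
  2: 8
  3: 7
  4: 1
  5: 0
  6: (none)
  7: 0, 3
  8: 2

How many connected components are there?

4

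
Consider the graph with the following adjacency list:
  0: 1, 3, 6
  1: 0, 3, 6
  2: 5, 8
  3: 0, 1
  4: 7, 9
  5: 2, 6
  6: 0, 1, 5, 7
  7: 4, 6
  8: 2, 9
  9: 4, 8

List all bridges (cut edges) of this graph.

The edges on the cycle 6-1-3-0-6 are not bridges since each lies on that cycle.
Every edge lies on some cycle, so there are no bridges.

none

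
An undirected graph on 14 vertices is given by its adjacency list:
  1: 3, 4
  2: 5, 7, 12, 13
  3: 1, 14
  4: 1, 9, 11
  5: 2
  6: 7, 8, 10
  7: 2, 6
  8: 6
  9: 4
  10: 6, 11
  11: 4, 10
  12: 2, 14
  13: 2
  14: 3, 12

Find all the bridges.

13-2, 2-5, 4-9, 6-8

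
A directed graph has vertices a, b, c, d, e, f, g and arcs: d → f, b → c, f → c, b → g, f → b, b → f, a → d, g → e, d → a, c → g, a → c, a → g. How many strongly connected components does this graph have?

{b, f} are all mutually reachable — one SCC of size 2.
{a, d} are all mutually reachable — one SCC of size 2.
{e} is an SCC by itself.
{g} is an SCC by itself.
{c} is an SCC by itself.
That gives 5 strongly connected components.

5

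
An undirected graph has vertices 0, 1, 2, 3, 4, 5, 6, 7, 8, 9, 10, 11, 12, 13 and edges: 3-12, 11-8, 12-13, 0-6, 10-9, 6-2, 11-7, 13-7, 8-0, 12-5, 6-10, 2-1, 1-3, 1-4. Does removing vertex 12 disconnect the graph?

Deleting 12 raises the number of components from 1 to 2, so 12 is a cut vertex.

Yes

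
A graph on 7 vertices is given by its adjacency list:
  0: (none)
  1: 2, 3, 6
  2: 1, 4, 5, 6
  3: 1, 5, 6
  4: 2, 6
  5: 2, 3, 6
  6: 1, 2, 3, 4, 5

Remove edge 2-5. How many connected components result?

2

2 and 5 are still connected via 2-6-5, so the component count stays at 2.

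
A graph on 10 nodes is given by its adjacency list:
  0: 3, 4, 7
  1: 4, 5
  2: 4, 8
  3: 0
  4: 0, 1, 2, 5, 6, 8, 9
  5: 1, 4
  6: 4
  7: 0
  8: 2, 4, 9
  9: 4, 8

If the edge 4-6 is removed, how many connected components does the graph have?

2

Before removal there is 1 component.
4-6 is a bridge — removing it separates 4's side from 6's side.
After removal: 2 components.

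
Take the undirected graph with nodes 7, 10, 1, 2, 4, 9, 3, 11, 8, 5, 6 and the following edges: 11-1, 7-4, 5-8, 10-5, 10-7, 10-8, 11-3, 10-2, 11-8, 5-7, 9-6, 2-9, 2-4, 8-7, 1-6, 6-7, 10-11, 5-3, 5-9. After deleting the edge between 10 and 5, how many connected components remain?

1

10 and 5 are still connected via 10-8-5, so the component count stays at 1.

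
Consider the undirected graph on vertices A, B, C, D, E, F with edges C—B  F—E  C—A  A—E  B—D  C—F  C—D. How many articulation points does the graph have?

1

Removing C increases the component count from 1 to 2, so C is a cut vertex.
By contrast removing B leaves 1 component; it is not a cut vertex. No other vertex is a cut vertex either.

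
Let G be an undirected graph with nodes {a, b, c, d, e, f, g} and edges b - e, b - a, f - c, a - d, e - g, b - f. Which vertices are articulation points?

a, b, e, f

Removing a increases the component count from 1 to 2, so a is a cut vertex.
Removing b increases the component count from 1 to 3, so b is a cut vertex.
Removing e increases the component count from 1 to 2, so e is a cut vertex.
Likewise f is a cut vertex.
By contrast removing d leaves 1 component; it is not a cut vertex. No other vertex is a cut vertex either.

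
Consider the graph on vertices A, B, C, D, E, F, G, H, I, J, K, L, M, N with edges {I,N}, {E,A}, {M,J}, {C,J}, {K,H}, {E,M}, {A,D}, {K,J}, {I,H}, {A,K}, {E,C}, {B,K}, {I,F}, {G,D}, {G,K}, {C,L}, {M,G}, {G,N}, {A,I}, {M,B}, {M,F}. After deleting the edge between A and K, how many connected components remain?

A and K are still connected via A-I-H-K, so the component count stays at 1.

1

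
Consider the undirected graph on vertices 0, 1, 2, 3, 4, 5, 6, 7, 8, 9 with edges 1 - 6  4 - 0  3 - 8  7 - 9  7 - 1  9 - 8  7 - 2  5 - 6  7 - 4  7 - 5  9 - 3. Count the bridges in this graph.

4

The edges on the cycle 7-5-6-1-7 are not bridges since each lies on that cycle.
But removing 4 - 0 disconnects 4 from 0; removing 2 - 7 disconnects 2 from 7; removing 9 - 7 disconnects 9 from 7; removing 4 - 7 disconnects 4 from 7 — these are bridges.
That makes 4 bridges.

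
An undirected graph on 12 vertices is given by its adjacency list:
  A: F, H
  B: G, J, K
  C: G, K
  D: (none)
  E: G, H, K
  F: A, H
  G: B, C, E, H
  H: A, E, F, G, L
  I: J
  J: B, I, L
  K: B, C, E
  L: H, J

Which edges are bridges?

The edges on the cycle K-E-H-L-J-B-K are not bridges since each lies on that cycle.
But removing I-J disconnects I from J — this is a bridge.

I-J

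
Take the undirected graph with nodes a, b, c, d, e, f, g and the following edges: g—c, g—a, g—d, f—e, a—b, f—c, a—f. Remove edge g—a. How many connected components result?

g and a are still connected via g-c-f-a, so the component count stays at 1.

1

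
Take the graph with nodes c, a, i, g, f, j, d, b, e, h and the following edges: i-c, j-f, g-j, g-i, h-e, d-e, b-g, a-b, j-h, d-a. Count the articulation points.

Removing g increases the component count from 1 to 2, so g is a cut vertex.
Removing i increases the component count from 1 to 2, so i is a cut vertex.
Removing j increases the component count from 1 to 2, so j is a cut vertex.
By contrast removing a leaves 1 component; it is not a cut vertex. No other vertex is a cut vertex either.

3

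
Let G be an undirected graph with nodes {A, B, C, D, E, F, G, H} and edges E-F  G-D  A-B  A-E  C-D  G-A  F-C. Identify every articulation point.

Removing A increases the component count from 2 to 3, so A is a cut vertex.
By contrast removing B leaves 2 components; it is not a cut vertex. No other vertex is a cut vertex either.

A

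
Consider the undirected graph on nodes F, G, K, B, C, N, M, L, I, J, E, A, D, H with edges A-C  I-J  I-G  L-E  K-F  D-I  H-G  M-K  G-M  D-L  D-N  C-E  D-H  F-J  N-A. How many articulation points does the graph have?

Removing D increases the component count from 2 to 3, so D is a cut vertex.
By contrast removing K leaves 2 components; it is not a cut vertex. No other vertex is a cut vertex either.

1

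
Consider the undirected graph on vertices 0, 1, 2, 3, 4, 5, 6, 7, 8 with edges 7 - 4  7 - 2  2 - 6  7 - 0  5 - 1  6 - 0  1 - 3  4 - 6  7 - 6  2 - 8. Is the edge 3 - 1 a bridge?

Removing 3 - 1 leaves no path between 3 and 1: the component count goes from 2 to 3. So it is a bridge.

Yes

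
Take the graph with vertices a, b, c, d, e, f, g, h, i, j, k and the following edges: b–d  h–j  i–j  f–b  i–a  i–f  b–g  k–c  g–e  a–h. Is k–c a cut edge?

Yes

Removing k–c leaves no path between k and c: the component count goes from 2 to 3. So it is a bridge.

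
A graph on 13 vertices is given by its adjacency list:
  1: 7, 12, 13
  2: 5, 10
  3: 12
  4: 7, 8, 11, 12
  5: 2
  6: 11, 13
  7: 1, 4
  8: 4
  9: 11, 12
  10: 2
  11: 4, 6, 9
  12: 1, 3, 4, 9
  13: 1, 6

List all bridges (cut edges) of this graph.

10-2, 12-3, 2-5, 4-8

The edges on the cycle 4-7-1-13-6-11-4 are not bridges since each lies on that cycle.
But removing 3-12 disconnects 3 from 12; removing 4-8 disconnects 4 from 8; removing 2-10 disconnects 2 from 10; removing 5-2 disconnects 5 from 2 — these are bridges.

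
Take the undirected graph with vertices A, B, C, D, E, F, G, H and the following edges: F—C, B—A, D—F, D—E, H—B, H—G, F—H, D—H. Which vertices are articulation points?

Removing B increases the component count from 1 to 2, so B is a cut vertex.
Removing D increases the component count from 1 to 2, so D is a cut vertex.
Removing F increases the component count from 1 to 2, so F is a cut vertex.
Likewise H is a cut vertex.
By contrast removing E leaves 1 component; it is not a cut vertex. No other vertex is a cut vertex either.

B, D, F, H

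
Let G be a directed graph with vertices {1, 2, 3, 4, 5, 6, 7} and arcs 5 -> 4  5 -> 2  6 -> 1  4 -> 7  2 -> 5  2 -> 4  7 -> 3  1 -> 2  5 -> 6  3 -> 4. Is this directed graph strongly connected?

No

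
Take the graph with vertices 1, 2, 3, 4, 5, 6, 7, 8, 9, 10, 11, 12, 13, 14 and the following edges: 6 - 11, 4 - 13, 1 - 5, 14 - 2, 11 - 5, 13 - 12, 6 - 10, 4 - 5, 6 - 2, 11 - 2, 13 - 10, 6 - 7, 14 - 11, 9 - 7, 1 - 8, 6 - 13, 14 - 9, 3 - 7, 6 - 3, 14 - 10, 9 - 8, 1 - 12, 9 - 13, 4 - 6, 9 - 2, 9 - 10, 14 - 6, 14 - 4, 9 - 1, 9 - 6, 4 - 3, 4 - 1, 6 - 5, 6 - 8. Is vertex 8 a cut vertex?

No

Deleting 8 leaves 1 component (was 1) (its neighbors 1, 6, 9 remain connected to each other), so 8 is not a cut vertex.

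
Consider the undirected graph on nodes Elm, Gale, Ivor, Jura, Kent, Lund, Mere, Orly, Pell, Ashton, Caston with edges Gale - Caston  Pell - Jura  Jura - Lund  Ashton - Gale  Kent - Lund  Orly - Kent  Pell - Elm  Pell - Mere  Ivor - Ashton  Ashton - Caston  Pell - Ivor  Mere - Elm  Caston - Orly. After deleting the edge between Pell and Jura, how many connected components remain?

Pell and Jura are still connected via Pell-Ivor-Ashton-Caston-Orly-Kent-Lund-Jura, so the component count stays at 1.

1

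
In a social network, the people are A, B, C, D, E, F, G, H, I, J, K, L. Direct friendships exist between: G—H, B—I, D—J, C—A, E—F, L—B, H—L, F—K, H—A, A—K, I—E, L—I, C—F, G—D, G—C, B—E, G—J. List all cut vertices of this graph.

G

Removing G increases the component count from 1 to 2, so G is a cut vertex.
By contrast removing J leaves 1 component; it is not a cut vertex. No other vertex is a cut vertex either.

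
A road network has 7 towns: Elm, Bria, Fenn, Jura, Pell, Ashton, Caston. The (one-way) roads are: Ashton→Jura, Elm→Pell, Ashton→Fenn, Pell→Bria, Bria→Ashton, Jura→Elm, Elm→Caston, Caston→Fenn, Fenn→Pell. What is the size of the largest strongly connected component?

{Elm, Bria, Fenn, Jura, Pell, Ashton, Caston} are all mutually reachable — one SCC of size 7.
The largest has 7 vertices.

7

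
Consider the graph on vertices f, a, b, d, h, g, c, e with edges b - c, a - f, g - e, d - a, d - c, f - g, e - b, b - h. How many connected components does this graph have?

1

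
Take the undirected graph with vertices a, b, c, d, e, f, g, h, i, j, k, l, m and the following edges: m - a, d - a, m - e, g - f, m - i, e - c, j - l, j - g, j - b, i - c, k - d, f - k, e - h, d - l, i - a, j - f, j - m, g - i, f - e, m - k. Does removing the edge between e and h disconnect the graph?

Removing e - h leaves no path between e and h: the component count goes from 1 to 2. So it is a bridge.

Yes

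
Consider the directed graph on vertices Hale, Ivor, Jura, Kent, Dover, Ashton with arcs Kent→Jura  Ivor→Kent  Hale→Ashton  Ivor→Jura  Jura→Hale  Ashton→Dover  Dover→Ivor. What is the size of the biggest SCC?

6

{Hale, Ivor, Jura, Kent, Dover, Ashton} are all mutually reachable — one SCC of size 6.
The largest has 6 vertices.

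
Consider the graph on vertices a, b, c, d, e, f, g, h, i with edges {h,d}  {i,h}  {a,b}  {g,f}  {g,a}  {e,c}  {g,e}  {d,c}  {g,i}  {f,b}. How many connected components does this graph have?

1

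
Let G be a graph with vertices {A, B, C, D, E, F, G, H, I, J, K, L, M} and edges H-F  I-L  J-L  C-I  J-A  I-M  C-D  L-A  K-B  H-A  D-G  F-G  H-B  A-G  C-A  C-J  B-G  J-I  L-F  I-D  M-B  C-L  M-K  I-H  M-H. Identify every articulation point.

none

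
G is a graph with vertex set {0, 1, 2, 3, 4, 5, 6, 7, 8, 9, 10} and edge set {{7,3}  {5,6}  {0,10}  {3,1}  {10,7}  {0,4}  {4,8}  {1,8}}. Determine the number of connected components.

4

2 is isolated — a component by itself.
9 is isolated — a component by itself.
Starting from 5 we can reach 5, 6. That is one component of size 2.
Starting from 0 we can reach 0, 1, 3, 4, 7, 8, 10. That is one component of size 7.
Total: 4 components.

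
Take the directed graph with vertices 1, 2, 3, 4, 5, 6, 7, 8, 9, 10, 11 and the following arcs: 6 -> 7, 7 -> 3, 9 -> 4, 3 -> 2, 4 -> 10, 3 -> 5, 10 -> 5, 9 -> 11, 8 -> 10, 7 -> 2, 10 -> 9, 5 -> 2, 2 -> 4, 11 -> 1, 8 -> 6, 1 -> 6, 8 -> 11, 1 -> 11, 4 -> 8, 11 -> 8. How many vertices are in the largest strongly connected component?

11

{1, 2, 3, 4, 5, 6, 7, 8, 9, 10, 11} are all mutually reachable — one SCC of size 11.
The largest has 11 vertices.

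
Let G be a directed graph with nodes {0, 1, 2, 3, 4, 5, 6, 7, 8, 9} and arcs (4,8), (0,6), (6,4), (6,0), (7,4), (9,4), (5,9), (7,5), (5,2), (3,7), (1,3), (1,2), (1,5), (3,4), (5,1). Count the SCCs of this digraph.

6

{1, 3, 5, 7} are all mutually reachable — one SCC of size 4.
{0, 6} are all mutually reachable — one SCC of size 2.
{8} is an SCC by itself.
{9} is an SCC by itself.
{4} is an SCC by itself.
(and 1 more singleton SCC)
That gives 6 strongly connected components.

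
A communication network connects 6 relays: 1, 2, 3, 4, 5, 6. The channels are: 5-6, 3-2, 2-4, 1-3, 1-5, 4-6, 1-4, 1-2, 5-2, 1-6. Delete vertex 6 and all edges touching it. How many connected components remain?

With 6 gone, the remaining components are: {1, 2, 3, 4, 5}.
That is 1 component.

1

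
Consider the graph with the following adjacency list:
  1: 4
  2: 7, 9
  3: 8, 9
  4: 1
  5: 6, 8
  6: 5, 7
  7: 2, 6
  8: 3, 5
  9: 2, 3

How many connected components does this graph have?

2

Starting from 1 we can reach 1, 4. That is one component of size 2.
Starting from 2 we can reach 2, 3, 5, 6, 7, 8, 9. That is one component of size 7.
Total: 2 components.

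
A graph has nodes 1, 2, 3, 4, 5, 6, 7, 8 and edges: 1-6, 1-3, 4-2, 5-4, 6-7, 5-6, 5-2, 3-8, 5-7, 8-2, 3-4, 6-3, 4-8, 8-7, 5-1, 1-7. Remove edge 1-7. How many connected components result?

1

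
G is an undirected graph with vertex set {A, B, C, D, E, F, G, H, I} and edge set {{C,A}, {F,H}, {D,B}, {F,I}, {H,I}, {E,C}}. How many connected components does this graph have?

4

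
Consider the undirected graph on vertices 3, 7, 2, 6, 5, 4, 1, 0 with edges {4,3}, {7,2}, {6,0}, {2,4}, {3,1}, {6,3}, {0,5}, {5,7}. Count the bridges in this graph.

The edges on the cycle 6-0-5-7-2-4-3-6 are not bridges since each lies on that cycle.
But removing 3—1 disconnects 3 from 1 — this is a bridge.

1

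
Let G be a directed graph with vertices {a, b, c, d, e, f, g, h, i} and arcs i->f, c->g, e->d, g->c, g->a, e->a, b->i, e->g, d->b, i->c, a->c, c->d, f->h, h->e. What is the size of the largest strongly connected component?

9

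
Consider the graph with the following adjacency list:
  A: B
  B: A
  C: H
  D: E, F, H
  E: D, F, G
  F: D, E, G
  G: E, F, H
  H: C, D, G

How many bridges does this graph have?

2

The edges on the cycle G-H-D-E-G are not bridges since each lies on that cycle.
But removing B-A disconnects B from A; removing C-H disconnects C from H — these are bridges.
That makes 2 bridges.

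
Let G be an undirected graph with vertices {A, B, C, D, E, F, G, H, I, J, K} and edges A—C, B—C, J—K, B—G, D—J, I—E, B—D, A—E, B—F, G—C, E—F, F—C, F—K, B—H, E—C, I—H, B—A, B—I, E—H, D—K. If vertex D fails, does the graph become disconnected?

No

Deleting D leaves 1 component (was 1) (its neighbors B, J, K remain connected to each other), so D is not a cut vertex.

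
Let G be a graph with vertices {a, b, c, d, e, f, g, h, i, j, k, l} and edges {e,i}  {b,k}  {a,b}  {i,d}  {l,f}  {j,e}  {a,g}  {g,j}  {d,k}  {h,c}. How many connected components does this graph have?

Starting from f we can reach f, l. That is one component of size 2.
Starting from c we can reach c, h. That is one component of size 2.
Starting from a we can reach a, b, d, e, g, i, j, k. That is one component of size 8.
Total: 3 components.

3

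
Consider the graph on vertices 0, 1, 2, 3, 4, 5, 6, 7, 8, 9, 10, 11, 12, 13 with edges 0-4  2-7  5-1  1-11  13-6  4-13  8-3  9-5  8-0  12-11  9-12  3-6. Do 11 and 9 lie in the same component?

From 11 we can reach 1, 5, 9, 11, 12, which includes 9.

Yes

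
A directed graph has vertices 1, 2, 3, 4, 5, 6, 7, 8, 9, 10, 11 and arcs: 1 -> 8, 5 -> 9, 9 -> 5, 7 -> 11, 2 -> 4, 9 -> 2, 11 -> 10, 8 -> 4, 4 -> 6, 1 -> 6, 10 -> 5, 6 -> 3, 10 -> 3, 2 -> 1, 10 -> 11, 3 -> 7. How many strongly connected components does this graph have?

1

{1, 2, 3, 4, 5, 6, 7, 8, 9, 10, 11} are all mutually reachable — one SCC of size 11.
That gives 1 strongly connected component.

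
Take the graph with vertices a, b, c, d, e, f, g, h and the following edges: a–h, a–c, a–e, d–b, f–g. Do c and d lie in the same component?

No

The component containing c is {a, c, e, h}, and d is not in it.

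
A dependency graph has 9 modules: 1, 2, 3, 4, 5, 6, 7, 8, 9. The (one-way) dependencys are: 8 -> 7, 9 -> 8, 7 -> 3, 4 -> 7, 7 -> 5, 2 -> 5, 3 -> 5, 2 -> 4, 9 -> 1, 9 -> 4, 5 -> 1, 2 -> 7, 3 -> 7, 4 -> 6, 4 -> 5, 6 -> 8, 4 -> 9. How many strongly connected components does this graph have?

{4, 9} are all mutually reachable — one SCC of size 2.
{3, 7} are all mutually reachable — one SCC of size 2.
{8} is an SCC by itself.
{5} is an SCC by itself.
{6} is an SCC by itself.
(and 2 more singleton SCCs)
That gives 7 strongly connected components.

7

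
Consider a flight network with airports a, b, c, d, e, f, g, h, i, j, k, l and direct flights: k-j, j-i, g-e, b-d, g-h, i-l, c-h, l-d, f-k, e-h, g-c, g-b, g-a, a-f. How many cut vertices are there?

Removing g increases the component count from 1 to 2, so g is a cut vertex.
By contrast removing f leaves 1 component; it is not a cut vertex. No other vertex is a cut vertex either.

1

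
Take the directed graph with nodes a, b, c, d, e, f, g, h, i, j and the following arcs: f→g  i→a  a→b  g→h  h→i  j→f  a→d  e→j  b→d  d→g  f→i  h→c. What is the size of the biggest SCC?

{a, b, d, g, h, i} are all mutually reachable — one SCC of size 6.
{c} is an SCC by itself.
{e} is an SCC by itself.
{f} is an SCC by itself.
{j} is an SCC by itself.
The largest has 6 vertices.

6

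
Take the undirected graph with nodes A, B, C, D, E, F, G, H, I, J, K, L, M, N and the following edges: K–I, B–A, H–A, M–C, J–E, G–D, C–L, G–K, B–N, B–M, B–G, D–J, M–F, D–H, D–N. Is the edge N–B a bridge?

After removing N–B, the path N-D-G-B still connects them, so the edge is not a bridge.

No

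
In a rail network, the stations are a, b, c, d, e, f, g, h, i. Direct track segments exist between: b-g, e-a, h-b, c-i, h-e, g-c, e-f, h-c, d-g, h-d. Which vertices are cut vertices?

c, e, h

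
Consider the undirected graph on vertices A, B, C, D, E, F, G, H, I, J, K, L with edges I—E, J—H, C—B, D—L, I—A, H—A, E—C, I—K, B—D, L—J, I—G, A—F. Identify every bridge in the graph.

The edges on the cycle I-E-C-B-D-L-J-H-A-I are not bridges since each lies on that cycle.
But removing A—F disconnects A from F; removing I—K disconnects I from K; removing I—G disconnects I from G — these are bridges.

A-F, G-I, I-K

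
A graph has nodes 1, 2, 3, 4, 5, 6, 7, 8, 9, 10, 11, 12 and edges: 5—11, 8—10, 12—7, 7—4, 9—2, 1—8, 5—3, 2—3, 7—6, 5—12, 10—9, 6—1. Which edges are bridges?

11-5, 4-7

The edges on the cycle 5-12-7-6-1-8-10-9-2-3-5 are not bridges since each lies on that cycle.
But removing 7—4 disconnects 7 from 4; removing 5—11 disconnects 5 from 11 — these are bridges.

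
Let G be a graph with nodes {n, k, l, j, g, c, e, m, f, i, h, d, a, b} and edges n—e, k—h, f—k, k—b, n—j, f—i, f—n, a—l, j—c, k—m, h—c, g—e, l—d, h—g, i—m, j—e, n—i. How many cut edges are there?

The edges on the cycle f-n-j-c-h-k-f are not bridges since each lies on that cycle.
But removing l—d disconnects l from d; removing a—l disconnects a from l; removing b—k disconnects b from k — these are bridges.
That makes 3 bridges.

3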